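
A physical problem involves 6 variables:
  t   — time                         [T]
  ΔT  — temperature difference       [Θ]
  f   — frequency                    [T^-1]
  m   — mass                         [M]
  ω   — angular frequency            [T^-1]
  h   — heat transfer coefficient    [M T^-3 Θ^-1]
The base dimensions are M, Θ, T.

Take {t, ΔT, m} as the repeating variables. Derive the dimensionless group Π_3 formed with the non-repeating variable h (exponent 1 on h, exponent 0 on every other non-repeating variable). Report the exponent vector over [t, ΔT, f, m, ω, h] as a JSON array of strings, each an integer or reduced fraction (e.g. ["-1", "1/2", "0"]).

["3", "1", "0", "-1", "0", "1"]

Write exponents as rows M,Θ,T / cols t,ΔT,f,m,ω,h:
  M: [ 0  0  0  1  0  1]
  Θ: [ 0  1  0  0  0 -1]
  T: [ 1  0 -1  0 -1 -3]
Echelon form has 3 nonzero rows (pivots: t,ΔT,m)
Pivot set = {t,ΔT,m}, free = {f,ω,h}
RREF:
  r0: [   1    0   -1    0   -1   -3]
  r1: [   0    1    0    0    0   -1]
  r2: [   0    0    0    1    0    1]
Fix exponent of h at 1, f at 0, ω at 0; solve each RREF row for its pivot's exponent:
  r0: exp(t) + (-3)·1 = 0 ⇒ exp(t) = 3
  r1: exp(ΔT) + (-1)·1 = 0 ⇒ exp(ΔT) = 1
  r2: exp(m) + (1)·1 = 0 ⇒ exp(m) = -1
Π_3 = t^3 · ΔT · m^-1 · h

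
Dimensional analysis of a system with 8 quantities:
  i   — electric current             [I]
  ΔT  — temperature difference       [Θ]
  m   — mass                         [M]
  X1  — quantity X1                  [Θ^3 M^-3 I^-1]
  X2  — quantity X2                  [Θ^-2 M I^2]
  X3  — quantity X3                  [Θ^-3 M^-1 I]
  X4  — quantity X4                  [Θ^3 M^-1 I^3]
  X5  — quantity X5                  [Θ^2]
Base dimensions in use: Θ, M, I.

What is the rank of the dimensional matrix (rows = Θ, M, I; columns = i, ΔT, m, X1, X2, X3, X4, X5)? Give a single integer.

Write exponents as rows Θ,M,I / cols i,ΔT,m,X1,X2,X3,X4,X5:
  Θ: [ 0  1  0  3 -2 -3  3  2]
  M: [ 0  0  1 -3  1 -1 -1  0]
  I: [ 1  0  0 -1  2  1  3  0]
RREF → pivots at {i,ΔT,m} ⇒ r = 3

3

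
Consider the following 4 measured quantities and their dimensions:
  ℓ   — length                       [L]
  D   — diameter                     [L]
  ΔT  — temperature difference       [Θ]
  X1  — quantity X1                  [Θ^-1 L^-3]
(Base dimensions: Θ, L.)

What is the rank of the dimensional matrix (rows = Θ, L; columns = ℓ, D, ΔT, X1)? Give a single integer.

2

Exponent matrix [Θ,L] × [ℓ,D,ΔT,X1]:
  Θ: [ 0  0  1 -1]
  L: [ 1  1  0 -3]
Echelon form has 2 nonzero rows (pivots: ℓ,ΔT)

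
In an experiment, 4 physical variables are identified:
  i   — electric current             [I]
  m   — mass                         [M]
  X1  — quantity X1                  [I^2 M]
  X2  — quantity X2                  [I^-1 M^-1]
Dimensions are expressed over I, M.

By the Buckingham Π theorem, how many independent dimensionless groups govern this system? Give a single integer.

Write exponents as rows I,M / cols i,m,X1,X2:
  I: [ 1  0  2 -1]
  M: [ 0  1  1 -1]
Row reduction gives pivot columns i,m; rank = 2
4 vars − rank 2 = 2 Π groups

2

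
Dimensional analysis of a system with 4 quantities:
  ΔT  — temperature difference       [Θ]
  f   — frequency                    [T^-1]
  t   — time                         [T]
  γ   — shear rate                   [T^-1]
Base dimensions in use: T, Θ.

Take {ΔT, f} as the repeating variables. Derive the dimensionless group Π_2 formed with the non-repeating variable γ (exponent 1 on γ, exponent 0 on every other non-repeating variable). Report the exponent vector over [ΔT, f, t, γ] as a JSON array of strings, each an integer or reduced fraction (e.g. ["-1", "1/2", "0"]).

["0", "-1", "0", "1"]

Dimensional matrix (T×Θ by ΔT×f×t×γ):
  T: [ 0 -1  1 -1]
  Θ: [ 1  0  0  0]
Echelon form has 2 nonzero rows (pivots: ΔT,f)
Pivot set = {ΔT,f}, free = {t,γ}
RREF:
  r0: [   1    0    0    0]
  r1: [   0    1   -1    1]
Fix exponent of γ at 1, t at 0; solve each RREF row for its pivot's exponent:
  r0: exp(ΔT) + (0)·1 = 0 ⇒ exp(ΔT) = 0
  r1: exp(f) + (1)·1 = 0 ⇒ exp(f) = -1
Π_2 = f^-1 · γ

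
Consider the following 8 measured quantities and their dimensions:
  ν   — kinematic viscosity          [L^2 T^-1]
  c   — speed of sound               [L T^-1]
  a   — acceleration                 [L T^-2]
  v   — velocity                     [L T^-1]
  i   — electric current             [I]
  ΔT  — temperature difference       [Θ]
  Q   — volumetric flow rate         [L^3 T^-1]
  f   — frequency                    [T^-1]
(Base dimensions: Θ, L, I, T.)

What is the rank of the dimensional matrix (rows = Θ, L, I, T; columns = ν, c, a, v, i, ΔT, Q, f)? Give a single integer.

4

Exponent matrix [Θ,L,I,T] × [ν,c,a,v,i,ΔT,Q,f]:
  Θ: [ 0  0  0  0  0  1  0  0]
  L: [ 2  1  1  1  0  0  3  0]
  I: [ 0  0  0  0  1  0  0  0]
  T: [-1 -1 -2 -1  0  0 -1 -1]
Row reduction gives pivot columns ν,c,i,ΔT; rank = 4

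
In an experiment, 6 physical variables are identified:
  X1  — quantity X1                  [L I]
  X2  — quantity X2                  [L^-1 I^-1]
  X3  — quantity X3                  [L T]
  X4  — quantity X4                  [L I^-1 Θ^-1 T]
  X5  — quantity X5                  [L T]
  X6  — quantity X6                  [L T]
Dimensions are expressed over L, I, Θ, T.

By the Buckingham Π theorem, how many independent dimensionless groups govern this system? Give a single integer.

Dimensional matrix (L×I×Θ×T by X1×X2×X3×X4×X5×X6):
  L: [ 1 -1  1  1  1  1]
  I: [ 1 -1  0 -1  0  0]
  Θ: [ 0  0  0 -1  0  0]
  T: [ 0  0  1  1  1  1]
Row reduction gives pivot columns X1,X3,X4; rank = 3
n=6, r=3 ⇒ 3 dimensionless groups

3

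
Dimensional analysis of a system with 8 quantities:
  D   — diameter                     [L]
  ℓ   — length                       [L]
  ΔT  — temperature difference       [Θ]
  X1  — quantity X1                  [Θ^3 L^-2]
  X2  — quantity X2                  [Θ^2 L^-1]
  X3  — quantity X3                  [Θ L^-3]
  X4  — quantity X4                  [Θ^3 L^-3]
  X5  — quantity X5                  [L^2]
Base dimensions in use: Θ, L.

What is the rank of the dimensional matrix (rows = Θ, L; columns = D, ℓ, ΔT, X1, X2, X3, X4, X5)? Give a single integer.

2

Exponent matrix [Θ,L] × [D,ℓ,ΔT,X1,X2,X3,X4,X5]:
  Θ: [ 0  0  1  3  2  1  3  0]
  L: [ 1  1  0 -2 -1 -3 -3  2]
Row reduction gives pivot columns D,ΔT; rank = 2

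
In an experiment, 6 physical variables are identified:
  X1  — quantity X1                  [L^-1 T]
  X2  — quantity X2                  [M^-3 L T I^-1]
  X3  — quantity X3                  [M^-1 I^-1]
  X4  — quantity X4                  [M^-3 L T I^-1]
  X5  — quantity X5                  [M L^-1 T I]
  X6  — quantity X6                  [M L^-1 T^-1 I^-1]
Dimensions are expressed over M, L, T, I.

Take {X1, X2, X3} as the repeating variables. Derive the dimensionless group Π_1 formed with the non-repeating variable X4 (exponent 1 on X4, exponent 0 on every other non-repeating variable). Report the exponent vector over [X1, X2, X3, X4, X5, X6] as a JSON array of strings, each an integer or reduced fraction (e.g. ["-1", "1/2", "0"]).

Dimensional matrix (M×L×T×I by X1×X2×X3×X4×X5×X6):
  M: [ 0 -3 -1 -3  1  1]
  L: [-1  1  0  1 -1 -1]
  T: [ 1  1  0  1  1 -1]
  I: [ 0 -1 -1 -1  1 -1]
RREF → pivots at {X1,X2,X3} ⇒ r = 3
Pivot set = {X1,X2,X3}, free = {X4,X5,X6}
RREF:
  r0: [   1    0    0    0    1    0]
  r1: [   0    1    0    1    0   -1]
  r2: [   0    0    1    0   -1    2]
  r3: [   0    0    0    0    0    0]
Fix exponent of X4 at 1, X5 at 0, X6 at 0; solve each RREF row for its pivot's exponent:
  r0: exp(X1) + (0)·1 = 0 ⇒ exp(X1) = 0
  r1: exp(X2) + (1)·1 = 0 ⇒ exp(X2) = -1
  r2: exp(X3) + (0)·1 = 0 ⇒ exp(X3) = 0
Π_1 = X2^-1 · X4

["0", "-1", "0", "1", "0", "0"]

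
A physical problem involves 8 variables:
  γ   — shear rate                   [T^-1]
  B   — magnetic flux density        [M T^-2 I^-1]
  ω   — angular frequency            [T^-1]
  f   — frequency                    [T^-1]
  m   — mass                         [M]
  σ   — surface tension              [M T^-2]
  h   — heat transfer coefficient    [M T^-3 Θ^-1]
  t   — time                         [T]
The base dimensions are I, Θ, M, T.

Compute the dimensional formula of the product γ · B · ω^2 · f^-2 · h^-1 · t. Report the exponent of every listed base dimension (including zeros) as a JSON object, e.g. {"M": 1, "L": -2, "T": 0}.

{"I": -1, "Θ": 1, "M": 0, "T": 1}

Exponent matrix [I,Θ,M,T] × [γ,B,ω,f,m,σ,h,t]:
  I: [ 0 -1  0  0  0  0  0  0]
  Θ: [ 0  0  0  0  0  0 -1  0]
  M: [ 0  1  0  0  1  1  1  0]
  T: [-1 -2 -1 -1  0 -2 -3  1]
  [I]: (1)·0+(1)·-1+(2)·0+(-2)·0+(-1)·0+(1)·0 = -1
  [Θ]: (1)·0+(1)·0+(2)·0+(-2)·0+(-1)·-1+(1)·0 = 1
  [M]: (1)·0+(1)·1+(2)·0+(-2)·0+(-1)·1+(1)·0 = 0
  [T]: (1)·-1+(1)·-2+(2)·-1+(-2)·-1+(-1)·-3+(1)·1 = 1
⇒ I^-1 Θ T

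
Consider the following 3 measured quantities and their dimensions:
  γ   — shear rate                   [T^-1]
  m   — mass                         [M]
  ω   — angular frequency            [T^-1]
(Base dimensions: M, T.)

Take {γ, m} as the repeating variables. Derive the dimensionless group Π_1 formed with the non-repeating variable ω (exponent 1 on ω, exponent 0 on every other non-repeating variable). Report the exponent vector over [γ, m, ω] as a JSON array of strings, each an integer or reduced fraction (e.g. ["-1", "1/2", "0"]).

Dimensional matrix (M×T by γ×m×ω):
  M: [ 0  1  0]
  T: [-1  0 -1]
RREF → pivots at {γ,m} ⇒ r = 2
Pivot set = {γ,m}, free = {ω}
RREF:
  r0: [   1    0    1]
  r1: [   0    1    0]
Fix exponent of ω at 1; solve each RREF row for its pivot's exponent:
  r0: exp(γ) + (1)·1 = 0 ⇒ exp(γ) = -1
  r1: exp(m) + (0)·1 = 0 ⇒ exp(m) = 0
Π_1 = γ^-1 · ω

["-1", "0", "1"]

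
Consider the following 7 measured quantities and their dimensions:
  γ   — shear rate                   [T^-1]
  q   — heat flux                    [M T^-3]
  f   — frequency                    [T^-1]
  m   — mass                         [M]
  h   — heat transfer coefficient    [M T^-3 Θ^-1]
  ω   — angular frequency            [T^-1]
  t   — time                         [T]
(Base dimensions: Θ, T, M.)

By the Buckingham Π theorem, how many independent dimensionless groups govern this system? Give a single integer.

Dimensional matrix (Θ×T×M by γ×q×f×m×h×ω×t):
  Θ: [ 0  0  0  0 -1  0  0]
  T: [-1 -3 -1  0 -3 -1  1]
  M: [ 0  1  0  1  1  0  0]
Echelon form has 3 nonzero rows (pivots: γ,q,h)
Π count = n − r = 7 − 3 = 4

4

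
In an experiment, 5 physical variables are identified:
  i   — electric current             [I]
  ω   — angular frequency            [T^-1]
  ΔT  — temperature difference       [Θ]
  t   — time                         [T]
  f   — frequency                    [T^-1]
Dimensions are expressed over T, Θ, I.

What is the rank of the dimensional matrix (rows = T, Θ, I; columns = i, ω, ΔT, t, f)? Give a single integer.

Exponent matrix [T,Θ,I] × [i,ω,ΔT,t,f]:
  T: [ 0 -1  0  1 -1]
  Θ: [ 0  0  1  0  0]
  I: [ 1  0  0  0  0]
Row reduction gives pivot columns i,ω,ΔT; rank = 3

3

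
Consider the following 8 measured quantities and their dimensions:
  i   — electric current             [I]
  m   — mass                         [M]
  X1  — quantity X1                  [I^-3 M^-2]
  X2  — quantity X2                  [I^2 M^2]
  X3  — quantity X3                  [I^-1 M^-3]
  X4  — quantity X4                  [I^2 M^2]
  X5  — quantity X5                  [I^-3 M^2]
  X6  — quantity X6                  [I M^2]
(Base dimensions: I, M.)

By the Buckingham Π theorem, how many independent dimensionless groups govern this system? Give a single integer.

6

Write exponents as rows I,M / cols i,m,X1,X2,X3,X4,X5,X6:
  I: [ 1  0 -3  2 -1  2 -3  1]
  M: [ 0  1 -2  2 -3  2  2  2]
RREF → pivots at {i,m} ⇒ r = 2
8 vars − rank 2 = 6 Π groups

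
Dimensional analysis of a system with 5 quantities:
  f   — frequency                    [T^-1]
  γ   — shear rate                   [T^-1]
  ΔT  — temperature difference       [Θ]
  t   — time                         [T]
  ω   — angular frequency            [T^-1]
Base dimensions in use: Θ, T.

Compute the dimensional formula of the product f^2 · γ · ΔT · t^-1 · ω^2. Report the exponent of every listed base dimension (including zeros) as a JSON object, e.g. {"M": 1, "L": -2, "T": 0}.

{"Θ": 1, "T": -6}

Exponent matrix [Θ,T] × [f,γ,ΔT,t,ω]:
  Θ: [ 0  0  1  0  0]
  T: [-1 -1  0  1 -1]
  [Θ]: (2)·0+(1)·0+(1)·1+(-1)·0+(2)·0 = 1
  [T]: (2)·-1+(1)·-1+(1)·0+(-1)·1+(2)·-1 = -6
⇒ Θ T^-6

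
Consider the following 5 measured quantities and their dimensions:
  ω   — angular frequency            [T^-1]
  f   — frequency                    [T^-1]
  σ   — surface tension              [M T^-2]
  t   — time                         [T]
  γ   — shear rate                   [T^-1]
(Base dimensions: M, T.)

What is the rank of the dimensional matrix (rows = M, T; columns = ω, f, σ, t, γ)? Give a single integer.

2

Dimensional matrix (M×T by ω×f×σ×t×γ):
  M: [ 0  0  1  0  0]
  T: [-1 -1 -2  1 -1]
RREF → pivots at {ω,σ} ⇒ r = 2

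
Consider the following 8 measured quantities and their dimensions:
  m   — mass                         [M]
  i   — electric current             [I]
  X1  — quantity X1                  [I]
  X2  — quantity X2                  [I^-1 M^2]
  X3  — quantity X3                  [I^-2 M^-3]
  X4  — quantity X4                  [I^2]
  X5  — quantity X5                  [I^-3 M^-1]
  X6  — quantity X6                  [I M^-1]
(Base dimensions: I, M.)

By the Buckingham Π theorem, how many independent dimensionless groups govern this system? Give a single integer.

Exponent matrix [I,M] × [m,i,X1,X2,X3,X4,X5,X6]:
  I: [ 0  1  1 -1 -2  2 -3  1]
  M: [ 1  0  0  2 -3  0 -1 -1]
Echelon form has 2 nonzero rows (pivots: m,i)
8 vars − rank 2 = 6 Π groups

6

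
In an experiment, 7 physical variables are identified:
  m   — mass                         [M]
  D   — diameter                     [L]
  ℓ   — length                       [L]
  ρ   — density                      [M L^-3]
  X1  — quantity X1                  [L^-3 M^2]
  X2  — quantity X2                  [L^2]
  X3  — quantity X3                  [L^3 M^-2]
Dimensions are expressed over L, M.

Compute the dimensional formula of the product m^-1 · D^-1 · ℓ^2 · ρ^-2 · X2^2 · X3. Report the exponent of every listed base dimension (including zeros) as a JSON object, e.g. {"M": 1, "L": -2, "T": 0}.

Exponent matrix [L,M] × [m,D,ℓ,ρ,X1,X2,X3]:
  L: [ 0  1  1 -3 -3  2  3]
  M: [ 1  0  0  1  2  0 -2]
  [L]: (-1)·0+(-1)·1+(2)·1+(-2)·-3+(2)·2+(1)·3 = 14
  [M]: (-1)·1+(-1)·0+(2)·0+(-2)·1+(2)·0+(1)·-2 = -5
⇒ L^14 M^-5

{"L": 14, "M": -5}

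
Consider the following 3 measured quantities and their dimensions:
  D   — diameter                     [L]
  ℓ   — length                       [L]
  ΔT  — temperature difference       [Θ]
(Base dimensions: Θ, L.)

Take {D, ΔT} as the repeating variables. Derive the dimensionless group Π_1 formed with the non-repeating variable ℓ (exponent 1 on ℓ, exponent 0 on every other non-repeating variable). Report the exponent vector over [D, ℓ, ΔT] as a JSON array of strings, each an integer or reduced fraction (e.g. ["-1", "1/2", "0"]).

Write exponents as rows Θ,L / cols D,ℓ,ΔT:
  Θ: [ 0  0  1]
  L: [ 1  1  0]
Row reduction gives pivot columns D,ΔT; rank = 2
Pivot set = {D,ΔT}, free = {ℓ}
RREF:
  r0: [   1    1    0]
  r1: [   0    0    1]
Fix exponent of ℓ at 1; solve each RREF row for its pivot's exponent:
  r0: exp(D) + (1)·1 = 0 ⇒ exp(D) = -1
  r1: exp(ΔT) + (0)·1 = 0 ⇒ exp(ΔT) = 0
Π_1 = D^-1 · ℓ

["-1", "1", "0"]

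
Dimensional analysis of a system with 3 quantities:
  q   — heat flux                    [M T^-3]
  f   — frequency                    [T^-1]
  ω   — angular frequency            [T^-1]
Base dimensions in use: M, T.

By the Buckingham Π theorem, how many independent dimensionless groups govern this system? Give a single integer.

Dimensional matrix (M×T by q×f×ω):
  M: [ 1  0  0]
  T: [-3 -1 -1]
Row reduction gives pivot columns q,f; rank = 2
Π count = n − r = 3 − 2 = 1

1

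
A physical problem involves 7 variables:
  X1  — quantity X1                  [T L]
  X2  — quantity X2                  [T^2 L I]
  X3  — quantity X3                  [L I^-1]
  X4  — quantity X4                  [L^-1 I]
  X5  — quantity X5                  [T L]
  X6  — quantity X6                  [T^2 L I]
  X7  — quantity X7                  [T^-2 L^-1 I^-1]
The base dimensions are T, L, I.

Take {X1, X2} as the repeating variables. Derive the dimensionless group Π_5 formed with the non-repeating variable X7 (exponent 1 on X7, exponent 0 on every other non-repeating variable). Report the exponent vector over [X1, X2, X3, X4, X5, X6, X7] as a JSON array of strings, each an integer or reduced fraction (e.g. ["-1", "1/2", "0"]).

Exponent matrix [T,L,I] × [X1,X2,X3,X4,X5,X6,X7]:
  T: [ 1  2  0  0  1  2 -2]
  L: [ 1  1  1 -1  1  1 -1]
  I: [ 0  1 -1  1  0  1 -1]
RREF → pivots at {X1,X2} ⇒ r = 2
Pivot set = {X1,X2}, free = {X3,X4,X5,X6,X7}
RREF:
  r0: [   1    0    2   -2    1    0    0]
  r1: [   0    1   -1    1    0    1   -1]
  r2: [   0    0    0    0    0    0    0]
Fix exponent of X7 at 1, X3 at 0, X4 at 0, X5 at 0, X6 at 0; solve each RREF row for its pivot's exponent:
  r0: exp(X1) + (0)·1 = 0 ⇒ exp(X1) = 0
  r1: exp(X2) + (-1)·1 = 0 ⇒ exp(X2) = 1
Π_5 = X2 · X7

["0", "1", "0", "0", "0", "0", "1"]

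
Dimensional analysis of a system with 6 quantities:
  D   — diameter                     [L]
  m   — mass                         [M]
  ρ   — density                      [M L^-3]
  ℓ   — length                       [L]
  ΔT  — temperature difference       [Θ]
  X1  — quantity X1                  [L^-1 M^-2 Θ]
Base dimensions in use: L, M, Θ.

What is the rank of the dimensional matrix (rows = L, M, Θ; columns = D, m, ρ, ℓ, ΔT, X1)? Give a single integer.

3

Dimensional matrix (L×M×Θ by D×m×ρ×ℓ×ΔT×X1):
  L: [ 1  0 -3  1  0 -1]
  M: [ 0  1  1  0  0 -2]
  Θ: [ 0  0  0  0  1  1]
RREF → pivots at {D,m,ΔT} ⇒ r = 3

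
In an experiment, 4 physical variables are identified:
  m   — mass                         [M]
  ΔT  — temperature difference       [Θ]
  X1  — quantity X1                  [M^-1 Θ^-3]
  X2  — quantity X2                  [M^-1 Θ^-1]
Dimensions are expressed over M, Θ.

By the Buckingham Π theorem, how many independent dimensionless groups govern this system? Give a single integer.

2

Write exponents as rows M,Θ / cols m,ΔT,X1,X2:
  M: [ 1  0 -1 -1]
  Θ: [ 0  1 -3 -1]
Row reduction gives pivot columns m,ΔT; rank = 2
n=4, r=2 ⇒ 2 dimensionless groups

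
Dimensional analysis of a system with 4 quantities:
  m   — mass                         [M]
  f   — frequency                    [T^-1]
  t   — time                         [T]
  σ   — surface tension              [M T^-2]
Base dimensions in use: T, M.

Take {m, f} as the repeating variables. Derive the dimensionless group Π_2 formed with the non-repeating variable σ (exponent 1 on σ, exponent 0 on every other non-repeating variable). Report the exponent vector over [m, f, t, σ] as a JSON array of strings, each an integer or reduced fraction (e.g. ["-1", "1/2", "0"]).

["-1", "-2", "0", "1"]

Dimensional matrix (T×M by m×f×t×σ):
  T: [ 0 -1  1 -2]
  M: [ 1  0  0  1]
Echelon form has 2 nonzero rows (pivots: m,f)
Repeat: m,f; free: t,σ
RREF:
  r0: [   1    0    0    1]
  r1: [   0    1   -1    2]
Fix exponent of σ at 1, t at 0; solve each RREF row for its pivot's exponent:
  r0: exp(m) + (1)·1 = 0 ⇒ exp(m) = -1
  r1: exp(f) + (2)·1 = 0 ⇒ exp(f) = -2
Π_2 = m^-1 · f^-2 · σ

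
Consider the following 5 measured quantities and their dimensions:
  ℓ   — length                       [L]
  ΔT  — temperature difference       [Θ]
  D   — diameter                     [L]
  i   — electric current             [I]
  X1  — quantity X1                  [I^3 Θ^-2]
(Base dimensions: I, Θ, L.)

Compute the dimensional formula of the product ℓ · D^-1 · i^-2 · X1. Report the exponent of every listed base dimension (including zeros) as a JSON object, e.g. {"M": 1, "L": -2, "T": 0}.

{"I": 1, "Θ": -2, "L": 0}

Exponent matrix [I,Θ,L] × [ℓ,ΔT,D,i,X1]:
  I: [ 0  0  0  1  3]
  Θ: [ 0  1  0  0 -2]
  L: [ 1  0  1  0  0]
  [I]: (1)·0+(-1)·0+(-2)·1+(1)·3 = 1
  [Θ]: (1)·0+(-1)·0+(-2)·0+(1)·-2 = -2
  [L]: (1)·1+(-1)·1+(-2)·0+(1)·0 = 0
⇒ I Θ^-2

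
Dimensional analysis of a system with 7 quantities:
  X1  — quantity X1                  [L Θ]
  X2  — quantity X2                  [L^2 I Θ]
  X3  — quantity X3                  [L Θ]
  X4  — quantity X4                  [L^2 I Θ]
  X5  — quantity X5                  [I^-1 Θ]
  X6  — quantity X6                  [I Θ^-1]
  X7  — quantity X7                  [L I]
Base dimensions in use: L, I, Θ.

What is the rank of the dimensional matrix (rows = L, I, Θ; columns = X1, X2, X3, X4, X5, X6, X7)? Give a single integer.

2

Dimensional matrix (L×I×Θ by X1×X2×X3×X4×X5×X6×X7):
  L: [ 1  2  1  2  0  0  1]
  I: [ 0  1  0  1 -1  1  1]
  Θ: [ 1  1  1  1  1 -1  0]
RREF → pivots at {X1,X2} ⇒ r = 2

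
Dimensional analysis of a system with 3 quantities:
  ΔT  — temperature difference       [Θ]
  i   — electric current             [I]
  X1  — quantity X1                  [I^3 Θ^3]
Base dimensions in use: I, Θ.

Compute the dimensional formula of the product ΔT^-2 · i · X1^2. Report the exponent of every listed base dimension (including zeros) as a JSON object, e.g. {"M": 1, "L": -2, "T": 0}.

Exponent matrix [I,Θ] × [ΔT,i,X1]:
  I: [ 0  1  3]
  Θ: [ 1  0  3]
  [I]: (-2)·0+(1)·1+(2)·3 = 7
  [Θ]: (-2)·1+(1)·0+(2)·3 = 4
⇒ I^7 Θ^4

{"I": 7, "Θ": 4}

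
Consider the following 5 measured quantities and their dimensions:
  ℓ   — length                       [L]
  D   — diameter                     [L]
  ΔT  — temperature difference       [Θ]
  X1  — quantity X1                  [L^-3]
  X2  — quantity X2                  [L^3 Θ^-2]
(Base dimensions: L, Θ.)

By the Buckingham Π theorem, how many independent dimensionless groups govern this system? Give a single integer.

Exponent matrix [L,Θ] × [ℓ,D,ΔT,X1,X2]:
  L: [ 1  1  0 -3  3]
  Θ: [ 0  0  1  0 -2]
Echelon form has 2 nonzero rows (pivots: ℓ,ΔT)
n=5, r=2 ⇒ 3 dimensionless groups

3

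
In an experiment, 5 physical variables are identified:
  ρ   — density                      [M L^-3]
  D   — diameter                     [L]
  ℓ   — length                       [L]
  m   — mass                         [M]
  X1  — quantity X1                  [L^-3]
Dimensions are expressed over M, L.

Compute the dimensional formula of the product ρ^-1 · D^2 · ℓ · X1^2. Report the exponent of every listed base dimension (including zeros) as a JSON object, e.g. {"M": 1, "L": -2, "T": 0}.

{"M": -1, "L": 0}

Dimensional matrix (M×L by ρ×D×ℓ×m×X1):
  M: [ 1  0  0  1  0]
  L: [-3  1  1  0 -3]
  [M]: (-1)·1+(2)·0+(1)·0+(2)·0 = -1
  [L]: (-1)·-3+(2)·1+(1)·1+(2)·-3 = 0
⇒ M^-1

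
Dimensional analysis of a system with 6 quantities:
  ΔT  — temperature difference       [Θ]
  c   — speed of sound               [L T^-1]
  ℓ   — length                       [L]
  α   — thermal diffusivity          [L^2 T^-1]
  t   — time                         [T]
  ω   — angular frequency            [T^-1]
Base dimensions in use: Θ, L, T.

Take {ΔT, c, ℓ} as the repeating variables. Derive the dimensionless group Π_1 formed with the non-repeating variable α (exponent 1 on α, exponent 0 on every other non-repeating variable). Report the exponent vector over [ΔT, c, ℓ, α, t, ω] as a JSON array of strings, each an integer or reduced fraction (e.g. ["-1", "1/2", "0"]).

["0", "-1", "-1", "1", "0", "0"]

Exponent matrix [Θ,L,T] × [ΔT,c,ℓ,α,t,ω]:
  Θ: [ 1  0  0  0  0  0]
  L: [ 0  1  1  2  0  0]
  T: [ 0 -1  0 -1  1 -1]
RREF → pivots at {ΔT,c,ℓ} ⇒ r = 3
Repeat: ΔT,c,ℓ; free: α,t,ω
RREF:
  r0: [   1    0    0    0    0    0]
  r1: [   0    1    0    1   -1    1]
  r2: [   0    0    1    1    1   -1]
Fix exponent of α at 1, t at 0, ω at 0; solve each RREF row for its pivot's exponent:
  r0: exp(ΔT) + (0)·1 = 0 ⇒ exp(ΔT) = 0
  r1: exp(c) + (1)·1 = 0 ⇒ exp(c) = -1
  r2: exp(ℓ) + (1)·1 = 0 ⇒ exp(ℓ) = -1
Π_1 = c^-1 · ℓ^-1 · α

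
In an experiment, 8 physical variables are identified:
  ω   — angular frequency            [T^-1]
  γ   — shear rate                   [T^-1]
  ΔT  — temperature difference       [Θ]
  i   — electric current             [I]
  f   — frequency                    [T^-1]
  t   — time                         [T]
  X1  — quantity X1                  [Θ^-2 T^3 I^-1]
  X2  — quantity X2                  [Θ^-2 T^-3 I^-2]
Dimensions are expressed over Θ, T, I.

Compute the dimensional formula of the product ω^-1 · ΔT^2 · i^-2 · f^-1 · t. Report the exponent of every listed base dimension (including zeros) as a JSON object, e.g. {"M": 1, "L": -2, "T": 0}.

Dimensional matrix (Θ×T×I by ω×γ×ΔT×i×f×t×X1×X2):
  Θ: [ 0  0  1  0  0  0 -2 -2]
  T: [-1 -1  0  0 -1  1  3 -3]
  I: [ 0  0  0  1  0  0 -1 -2]
  [Θ]: (-1)·0+(2)·1+(-2)·0+(-1)·0+(1)·0 = 2
  [T]: (-1)·-1+(2)·0+(-2)·0+(-1)·-1+(1)·1 = 3
  [I]: (-1)·0+(2)·0+(-2)·1+(-1)·0+(1)·0 = -2
⇒ Θ^2 T^3 I^-2

{"Θ": 2, "T": 3, "I": -2}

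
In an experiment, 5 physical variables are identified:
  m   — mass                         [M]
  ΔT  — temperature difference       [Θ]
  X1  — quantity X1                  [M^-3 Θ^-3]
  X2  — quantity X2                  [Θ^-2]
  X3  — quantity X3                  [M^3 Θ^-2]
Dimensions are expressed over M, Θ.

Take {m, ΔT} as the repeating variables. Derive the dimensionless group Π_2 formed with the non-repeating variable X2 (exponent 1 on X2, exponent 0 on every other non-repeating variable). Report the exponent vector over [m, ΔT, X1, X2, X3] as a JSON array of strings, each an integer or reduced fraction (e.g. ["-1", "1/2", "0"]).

["0", "2", "0", "1", "0"]

Write exponents as rows M,Θ / cols m,ΔT,X1,X2,X3:
  M: [ 1  0 -3  0  3]
  Θ: [ 0  1 -3 -2 -2]
Echelon form has 2 nonzero rows (pivots: m,ΔT)
Pivot set = {m,ΔT}, free = {X1,X2,X3}
RREF:
  r0: [   1    0   -3    0    3]
  r1: [   0    1   -3   -2   -2]
Fix exponent of X2 at 1, X1 at 0, X3 at 0; solve each RREF row for its pivot's exponent:
  r0: exp(m) + (0)·1 = 0 ⇒ exp(m) = 0
  r1: exp(ΔT) + (-2)·1 = 0 ⇒ exp(ΔT) = 2
Π_2 = ΔT^2 · X2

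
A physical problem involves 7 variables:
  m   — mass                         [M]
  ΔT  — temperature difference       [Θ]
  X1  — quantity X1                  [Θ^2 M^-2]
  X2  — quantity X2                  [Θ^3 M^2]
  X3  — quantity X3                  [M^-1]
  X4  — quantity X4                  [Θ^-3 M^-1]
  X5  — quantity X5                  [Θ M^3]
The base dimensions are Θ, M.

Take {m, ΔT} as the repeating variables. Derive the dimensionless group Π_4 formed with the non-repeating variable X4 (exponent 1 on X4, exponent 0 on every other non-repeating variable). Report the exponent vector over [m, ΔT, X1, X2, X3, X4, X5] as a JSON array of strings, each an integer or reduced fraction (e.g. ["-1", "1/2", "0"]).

Exponent matrix [Θ,M] × [m,ΔT,X1,X2,X3,X4,X5]:
  Θ: [ 0  1  2  3  0 -3  1]
  M: [ 1  0 -2  2 -1 -1  3]
Echelon form has 2 nonzero rows (pivots: m,ΔT)
Repeat: m,ΔT; free: X1,X2,X3,X4,X5
RREF:
  r0: [   1    0   -2    2   -1   -1    3]
  r1: [   0    1    2    3    0   -3    1]
Fix exponent of X4 at 1, X1 at 0, X2 at 0, X3 at 0, X5 at 0; solve each RREF row for its pivot's exponent:
  r0: exp(m) + (-1)·1 = 0 ⇒ exp(m) = 1
  r1: exp(ΔT) + (-3)·1 = 0 ⇒ exp(ΔT) = 3
Π_4 = m · ΔT^3 · X4

["1", "3", "0", "0", "0", "1", "0"]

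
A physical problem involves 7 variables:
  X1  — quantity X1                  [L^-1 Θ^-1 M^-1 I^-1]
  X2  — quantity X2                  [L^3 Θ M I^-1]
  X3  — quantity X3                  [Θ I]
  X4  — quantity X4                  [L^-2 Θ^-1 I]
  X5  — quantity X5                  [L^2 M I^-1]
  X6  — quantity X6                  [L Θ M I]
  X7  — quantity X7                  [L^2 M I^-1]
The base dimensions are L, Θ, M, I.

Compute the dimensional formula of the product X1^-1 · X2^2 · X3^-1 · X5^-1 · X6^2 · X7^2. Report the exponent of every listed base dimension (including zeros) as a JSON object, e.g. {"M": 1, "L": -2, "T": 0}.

{"L": 11, "Θ": 4, "M": 6, "I": -1}

Dimensional matrix (L×Θ×M×I by X1×X2×X3×X4×X5×X6×X7):
  L: [-1  3  0 -2  2  1  2]
  Θ: [-1  1  1 -1  0  1  0]
  M: [-1  1  0  0  1  1  1]
  I: [-1 -1  1  1 -1  1 -1]
  [L]: (-1)·-1+(2)·3+(-1)·0+(-1)·2+(2)·1+(2)·2 = 11
  [Θ]: (-1)·-1+(2)·1+(-1)·1+(-1)·0+(2)·1+(2)·0 = 4
  [M]: (-1)·-1+(2)·1+(-1)·0+(-1)·1+(2)·1+(2)·1 = 6
  [I]: (-1)·-1+(2)·-1+(-1)·1+(-1)·-1+(2)·1+(2)·-1 = -1
⇒ L^11 Θ^4 M^6 I^-1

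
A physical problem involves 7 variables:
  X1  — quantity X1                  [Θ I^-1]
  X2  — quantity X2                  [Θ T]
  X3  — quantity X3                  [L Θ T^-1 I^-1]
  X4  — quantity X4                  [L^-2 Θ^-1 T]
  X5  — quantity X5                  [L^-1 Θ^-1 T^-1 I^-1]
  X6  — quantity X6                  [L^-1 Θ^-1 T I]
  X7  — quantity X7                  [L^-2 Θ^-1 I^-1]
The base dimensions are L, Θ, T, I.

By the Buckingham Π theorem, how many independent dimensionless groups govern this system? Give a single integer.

4

Write exponents as rows L,Θ,T,I / cols X1,X2,X3,X4,X5,X6,X7:
  L: [ 0  0  1 -2 -1 -1 -2]
  Θ: [ 1  1  1 -1 -1 -1 -1]
  T: [ 0  1 -1  1 -1  1  0]
  I: [-1  0 -1  0 -1  1 -1]
RREF → pivots at {X1,X2,X3} ⇒ r = 3
Π count = n − r = 7 − 3 = 4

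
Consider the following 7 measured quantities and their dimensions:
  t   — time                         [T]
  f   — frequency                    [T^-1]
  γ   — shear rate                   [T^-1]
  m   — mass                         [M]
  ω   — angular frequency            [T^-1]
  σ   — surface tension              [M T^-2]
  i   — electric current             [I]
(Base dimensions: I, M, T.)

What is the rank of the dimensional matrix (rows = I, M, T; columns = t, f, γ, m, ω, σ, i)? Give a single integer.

Exponent matrix [I,M,T] × [t,f,γ,m,ω,σ,i]:
  I: [ 0  0  0  0  0  0  1]
  M: [ 0  0  0  1  0  1  0]
  T: [ 1 -1 -1  0 -1 -2  0]
RREF → pivots at {t,m,i} ⇒ r = 3

3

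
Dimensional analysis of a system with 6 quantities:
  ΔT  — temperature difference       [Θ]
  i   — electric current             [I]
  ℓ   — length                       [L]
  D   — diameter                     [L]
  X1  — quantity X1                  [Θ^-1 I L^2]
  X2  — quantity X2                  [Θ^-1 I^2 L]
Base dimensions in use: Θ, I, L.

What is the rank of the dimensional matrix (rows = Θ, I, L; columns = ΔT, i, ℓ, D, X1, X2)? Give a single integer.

3

Dimensional matrix (Θ×I×L by ΔT×i×ℓ×D×X1×X2):
  Θ: [ 1  0  0  0 -1 -1]
  I: [ 0  1  0  0  1  2]
  L: [ 0  0  1  1  2  1]
RREF → pivots at {ΔT,i,ℓ} ⇒ r = 3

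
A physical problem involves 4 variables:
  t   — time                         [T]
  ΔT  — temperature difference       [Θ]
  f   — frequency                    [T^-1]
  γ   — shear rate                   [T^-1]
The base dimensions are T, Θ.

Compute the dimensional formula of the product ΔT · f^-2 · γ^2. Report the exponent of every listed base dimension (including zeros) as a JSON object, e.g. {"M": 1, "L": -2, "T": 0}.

{"T": 0, "Θ": 1}

Dimensional matrix (T×Θ by t×ΔT×f×γ):
  T: [ 1  0 -1 -1]
  Θ: [ 0  1  0  0]
  [T]: (1)·0+(-2)·-1+(2)·-1 = 0
  [Θ]: (1)·1+(-2)·0+(2)·0 = 1
⇒ Θ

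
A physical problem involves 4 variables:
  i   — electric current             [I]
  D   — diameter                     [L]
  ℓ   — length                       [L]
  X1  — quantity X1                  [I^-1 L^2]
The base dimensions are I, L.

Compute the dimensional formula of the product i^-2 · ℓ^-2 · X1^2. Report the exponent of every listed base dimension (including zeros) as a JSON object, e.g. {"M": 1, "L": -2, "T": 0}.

{"I": -4, "L": 2}

Write exponents as rows I,L / cols i,D,ℓ,X1:
  I: [ 1  0  0 -1]
  L: [ 0  1  1  2]
  [I]: (-2)·1+(-2)·0+(2)·-1 = -4
  [L]: (-2)·0+(-2)·1+(2)·2 = 2
⇒ I^-4 L^2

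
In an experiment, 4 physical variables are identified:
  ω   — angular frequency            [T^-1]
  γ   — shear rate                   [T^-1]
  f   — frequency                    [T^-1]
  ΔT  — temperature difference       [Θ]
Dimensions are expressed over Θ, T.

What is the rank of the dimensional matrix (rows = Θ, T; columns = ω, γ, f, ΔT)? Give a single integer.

2

Exponent matrix [Θ,T] × [ω,γ,f,ΔT]:
  Θ: [ 0  0  0  1]
  T: [-1 -1 -1  0]
Echelon form has 2 nonzero rows (pivots: ω,ΔT)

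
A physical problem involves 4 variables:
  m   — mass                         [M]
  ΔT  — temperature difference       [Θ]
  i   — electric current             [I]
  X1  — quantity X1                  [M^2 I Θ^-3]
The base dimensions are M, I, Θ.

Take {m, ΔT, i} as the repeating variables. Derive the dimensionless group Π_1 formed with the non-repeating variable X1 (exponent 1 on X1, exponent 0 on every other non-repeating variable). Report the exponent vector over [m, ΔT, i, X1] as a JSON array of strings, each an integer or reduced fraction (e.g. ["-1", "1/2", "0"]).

["-2", "3", "-1", "1"]

Dimensional matrix (M×I×Θ by m×ΔT×i×X1):
  M: [ 1  0  0  2]
  I: [ 0  0  1  1]
  Θ: [ 0  1  0 -3]
Echelon form has 3 nonzero rows (pivots: m,ΔT,i)
Pivot set = {m,ΔT,i}, free = {X1}
RREF:
  r0: [   1    0    0    2]
  r1: [   0    1    0   -3]
  r2: [   0    0    1    1]
Fix exponent of X1 at 1; solve each RREF row for its pivot's exponent:
  r0: exp(m) + (2)·1 = 0 ⇒ exp(m) = -2
  r1: exp(ΔT) + (-3)·1 = 0 ⇒ exp(ΔT) = 3
  r2: exp(i) + (1)·1 = 0 ⇒ exp(i) = -1
Π_1 = m^-2 · ΔT^3 · i^-1 · X1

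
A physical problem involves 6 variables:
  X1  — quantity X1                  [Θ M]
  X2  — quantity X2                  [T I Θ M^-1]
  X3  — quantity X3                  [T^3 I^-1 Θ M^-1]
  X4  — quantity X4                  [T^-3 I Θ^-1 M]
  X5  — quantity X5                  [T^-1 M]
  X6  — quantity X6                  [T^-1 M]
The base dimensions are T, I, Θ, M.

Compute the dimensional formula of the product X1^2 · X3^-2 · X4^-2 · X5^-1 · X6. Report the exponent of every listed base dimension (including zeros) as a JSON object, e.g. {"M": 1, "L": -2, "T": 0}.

Exponent matrix [T,I,Θ,M] × [X1,X2,X3,X4,X5,X6]:
  T: [ 0  1  3 -3 -1 -1]
  I: [ 0  1 -1  1  0  0]
  Θ: [ 1  1  1 -1  0  0]
  M: [ 1 -1 -1  1  1  1]
  [T]: (2)·0+(-2)·3+(-2)·-3+(-1)·-1+(1)·-1 = 0
  [I]: (2)·0+(-2)·-1+(-2)·1+(-1)·0+(1)·0 = 0
  [Θ]: (2)·1+(-2)·1+(-2)·-1+(-1)·0+(1)·0 = 2
  [M]: (2)·1+(-2)·-1+(-2)·1+(-1)·1+(1)·1 = 2
⇒ Θ^2 M^2

{"T": 0, "I": 0, "Θ": 2, "M": 2}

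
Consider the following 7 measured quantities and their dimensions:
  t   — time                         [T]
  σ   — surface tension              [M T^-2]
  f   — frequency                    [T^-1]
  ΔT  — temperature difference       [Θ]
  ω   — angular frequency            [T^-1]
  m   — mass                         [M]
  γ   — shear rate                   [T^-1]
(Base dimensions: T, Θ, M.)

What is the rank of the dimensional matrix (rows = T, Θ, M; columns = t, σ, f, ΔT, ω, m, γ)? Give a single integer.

3

Write exponents as rows T,Θ,M / cols t,σ,f,ΔT,ω,m,γ:
  T: [ 1 -2 -1  0 -1  0 -1]
  Θ: [ 0  0  0  1  0  0  0]
  M: [ 0  1  0  0  0  1  0]
Echelon form has 3 nonzero rows (pivots: t,σ,ΔT)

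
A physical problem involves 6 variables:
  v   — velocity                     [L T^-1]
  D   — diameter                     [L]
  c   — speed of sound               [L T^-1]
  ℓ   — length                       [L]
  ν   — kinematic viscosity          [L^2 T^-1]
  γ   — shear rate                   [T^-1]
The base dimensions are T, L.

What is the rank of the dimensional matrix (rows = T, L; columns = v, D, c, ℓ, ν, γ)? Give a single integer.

2

Write exponents as rows T,L / cols v,D,c,ℓ,ν,γ:
  T: [-1  0 -1  0 -1 -1]
  L: [ 1  1  1  1  2  0]
Row reduction gives pivot columns v,D; rank = 2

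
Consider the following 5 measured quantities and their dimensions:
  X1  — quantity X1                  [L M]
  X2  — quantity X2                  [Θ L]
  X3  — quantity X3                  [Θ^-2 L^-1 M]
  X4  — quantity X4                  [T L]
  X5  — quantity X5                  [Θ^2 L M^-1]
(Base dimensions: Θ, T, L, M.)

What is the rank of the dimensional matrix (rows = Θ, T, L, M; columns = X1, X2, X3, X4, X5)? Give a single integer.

Write exponents as rows Θ,T,L,M / cols X1,X2,X3,X4,X5:
  Θ: [ 0  1 -2  0  2]
  T: [ 0  0  0  1  0]
  L: [ 1  1 -1  1  1]
  M: [ 1  0  1  0 -1]
Row reduction gives pivot columns X1,X2,X4; rank = 3

3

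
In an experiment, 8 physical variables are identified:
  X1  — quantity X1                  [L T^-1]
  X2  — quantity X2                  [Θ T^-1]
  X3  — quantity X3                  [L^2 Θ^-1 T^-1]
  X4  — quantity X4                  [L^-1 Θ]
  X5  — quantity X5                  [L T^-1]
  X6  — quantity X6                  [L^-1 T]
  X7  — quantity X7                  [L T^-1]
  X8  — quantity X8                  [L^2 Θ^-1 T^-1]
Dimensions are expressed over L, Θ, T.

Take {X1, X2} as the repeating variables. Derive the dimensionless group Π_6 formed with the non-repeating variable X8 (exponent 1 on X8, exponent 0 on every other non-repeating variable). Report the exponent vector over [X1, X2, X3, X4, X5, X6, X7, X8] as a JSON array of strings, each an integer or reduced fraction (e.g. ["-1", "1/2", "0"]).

Dimensional matrix (L×Θ×T by X1×X2×X3×X4×X5×X6×X7×X8):
  L: [ 1  0  2 -1  1 -1  1  2]
  Θ: [ 0  1 -1  1  0  0  0 -1]
  T: [-1 -1 -1  0 -1  1 -1 -1]
Row reduction gives pivot columns X1,X2; rank = 2
Pivot set = {X1,X2}, free = {X3,X4,X5,X6,X7,X8}
RREF:
  r0: [   1    0    2   -1    1   -1    1    2]
  r1: [   0    1   -1    1    0    0    0   -1]
  r2: [   0    0    0    0    0    0    0    0]
Fix exponent of X8 at 1, X3 at 0, X4 at 0, X5 at 0, X6 at 0, X7 at 0; solve each RREF row for its pivot's exponent:
  r0: exp(X1) + (2)·1 = 0 ⇒ exp(X1) = -2
  r1: exp(X2) + (-1)·1 = 0 ⇒ exp(X2) = 1
Π_6 = X1^-2 · X2 · X8

["-2", "1", "0", "0", "0", "0", "0", "1"]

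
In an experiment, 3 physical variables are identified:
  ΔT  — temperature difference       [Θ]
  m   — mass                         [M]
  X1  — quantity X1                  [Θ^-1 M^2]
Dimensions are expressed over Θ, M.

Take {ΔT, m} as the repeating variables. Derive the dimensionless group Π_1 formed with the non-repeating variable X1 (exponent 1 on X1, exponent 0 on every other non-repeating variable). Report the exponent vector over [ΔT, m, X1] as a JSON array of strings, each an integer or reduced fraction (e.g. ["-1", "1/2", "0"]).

["1", "-2", "1"]

Dimensional matrix (Θ×M by ΔT×m×X1):
  Θ: [ 1  0 -1]
  M: [ 0  1  2]
Row reduction gives pivot columns ΔT,m; rank = 2
Repeat: ΔT,m; free: X1
RREF:
  r0: [   1    0   -1]
  r1: [   0    1    2]
Fix exponent of X1 at 1; solve each RREF row for its pivot's exponent:
  r0: exp(ΔT) + (-1)·1 = 0 ⇒ exp(ΔT) = 1
  r1: exp(m) + (2)·1 = 0 ⇒ exp(m) = -2
Π_1 = ΔT · m^-2 · X1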